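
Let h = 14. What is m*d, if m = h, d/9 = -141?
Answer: -17766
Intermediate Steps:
d = -1269 (d = 9*(-141) = -1269)
m = 14
m*d = 14*(-1269) = -17766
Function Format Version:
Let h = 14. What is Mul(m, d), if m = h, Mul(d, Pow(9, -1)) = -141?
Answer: -17766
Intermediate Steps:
d = -1269 (d = Mul(9, -141) = -1269)
m = 14
Mul(m, d) = Mul(14, -1269) = -17766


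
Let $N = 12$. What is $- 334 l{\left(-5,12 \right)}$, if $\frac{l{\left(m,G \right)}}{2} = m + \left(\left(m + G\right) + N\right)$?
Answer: $-9352$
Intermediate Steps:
$l{\left(m,G \right)} = 24 + 2 G + 4 m$ ($l{\left(m,G \right)} = 2 \left(m + \left(\left(m + G\right) + 12\right)\right) = 2 \left(m + \left(\left(G + m\right) + 12\right)\right) = 2 \left(m + \left(12 + G + m\right)\right) = 2 \left(12 + G + 2 m\right) = 24 + 2 G + 4 m$)
$- 334 l{\left(-5,12 \right)} = - 334 \left(24 + 2 \cdot 12 + 4 \left(-5\right)\right) = - 334 \left(24 + 24 - 20\right) = \left(-334\right) 28 = -9352$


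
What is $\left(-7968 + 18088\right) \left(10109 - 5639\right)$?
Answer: $45236400$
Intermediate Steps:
$\left(-7968 + 18088\right) \left(10109 - 5639\right) = 10120 \cdot 4470 = 45236400$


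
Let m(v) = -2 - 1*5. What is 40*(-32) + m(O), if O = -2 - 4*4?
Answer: -1287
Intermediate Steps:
O = -18 (O = -2 - 16 = -18)
m(v) = -7 (m(v) = -2 - 5 = -7)
40*(-32) + m(O) = 40*(-32) - 7 = -1280 - 7 = -1287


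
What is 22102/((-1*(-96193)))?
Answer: 22102/96193 ≈ 0.22977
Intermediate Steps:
22102/((-1*(-96193))) = 22102/96193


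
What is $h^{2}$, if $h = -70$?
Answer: $4900$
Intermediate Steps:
$h^{2} = \left(-70\right)^{2} = 4900$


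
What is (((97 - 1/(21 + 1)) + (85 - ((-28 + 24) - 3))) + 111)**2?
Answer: 43546801/484 ≈ 89973.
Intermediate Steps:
(((97 - 1/(21 + 1)) + (85 - ((-28 + 24) - 3))) + 111)**2 = (((97 - 1/22) + (85 - (-4 - 3))) + 111)**2 = (((97 - 1*1/22) + (85 - 1*(-7))) + 111)**2 = (((97 - 1/22) + (85 + 7)) + 111)**2 = ((2133/22 + 92) + 111)**2 = (4157/22 + 111)**2 = (6599/22)**2 = 43546801/484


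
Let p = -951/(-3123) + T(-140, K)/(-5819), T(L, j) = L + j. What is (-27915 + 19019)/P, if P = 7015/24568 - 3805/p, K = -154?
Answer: 470045358240256/566254909318805 ≈ 0.83010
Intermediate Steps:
p = 2150677/6057579 (p = -951/(-3123) + (-140 - 154)/(-5819) = -951*(-1/3123) - 294*(-1/5819) = 317/1041 + 294/5819 = 2150677/6057579 ≈ 0.35504)
P = -566254909318805/52837832536 (P = 7015/24568 - 3805/2150677/6057579 = 7015*(1/24568) - 3805*6057579/2150677 = 7015/24568 - 23049088095/2150677 = -566254909318805/52837832536 ≈ -10717.)
(-27915 + 19019)/P = (-27915 + 19019)/(-566254909318805/52837832536) = -8896*(-52837832536/566254909318805) = 470045358240256/566254909318805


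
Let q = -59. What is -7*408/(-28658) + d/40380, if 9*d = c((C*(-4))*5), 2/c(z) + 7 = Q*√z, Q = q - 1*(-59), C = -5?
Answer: 259479833/2603722590 ≈ 0.099657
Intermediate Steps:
Q = 0 (Q = -59 - 1*(-59) = -59 + 59 = 0)
c(z) = -2/7 (c(z) = 2/(-7 + 0*√z) = 2/(-7 + 0) = 2/(-7) = 2*(-⅐) = -2/7)
d = -2/63 (d = (⅑)*(-2/7) = -2/63 ≈ -0.031746)
-7*408/(-28658) + d/40380 = -7*408/(-28658) - 2/63/40380 = -2856*(-1/28658) - 2/63*1/40380 = 204/2047 - 1/1271970 = 259479833/2603722590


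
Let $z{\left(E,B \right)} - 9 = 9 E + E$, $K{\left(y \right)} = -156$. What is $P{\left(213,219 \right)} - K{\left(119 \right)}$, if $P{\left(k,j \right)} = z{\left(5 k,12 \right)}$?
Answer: $10815$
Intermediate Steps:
$z{\left(E,B \right)} = 9 + 10 E$ ($z{\left(E,B \right)} = 9 + \left(9 E + E\right) = 9 + 10 E$)
$P{\left(k,j \right)} = 9 + 50 k$ ($P{\left(k,j \right)} = 9 + 10 \cdot 5 k = 9 + 50 k$)
$P{\left(213,219 \right)} - K{\left(119 \right)} = \left(9 + 50 \cdot 213\right) - -156 = \left(9 + 10650\right) + 156 = 10659 + 156 = 10815$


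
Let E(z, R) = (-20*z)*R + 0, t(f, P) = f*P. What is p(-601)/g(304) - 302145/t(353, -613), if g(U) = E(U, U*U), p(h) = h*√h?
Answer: 302145/216389 + 601*I*√601/561889280 ≈ 1.3963 + 2.6222e-5*I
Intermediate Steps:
t(f, P) = P*f
p(h) = h^(3/2)
E(z, R) = -20*R*z (E(z, R) = -20*R*z + 0 = -20*R*z)
g(U) = -20*U³ (g(U) = -20*U*U*U = -20*U²*U = -20*U³)
p(-601)/g(304) - 302145/t(353, -613) = (-601)^(3/2)/((-20*304³)) - 302145/((-613*353)) = (-601*I*√601)/((-20*28094464)) - 302145/(-216389) = -601*I*√601/(-561889280) - 302145*(-1/216389) = -601*I*√601*(-1/561889280) + 302145/216389 = 601*I*√601/561889280 + 302145/216389 = 302145/216389 + 601*I*√601/561889280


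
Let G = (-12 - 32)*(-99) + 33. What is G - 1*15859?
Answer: -11470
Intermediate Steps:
G = 4389 (G = -44*(-99) + 33 = 4356 + 33 = 4389)
G - 1*15859 = 4389 - 1*15859 = 4389 - 15859 = -11470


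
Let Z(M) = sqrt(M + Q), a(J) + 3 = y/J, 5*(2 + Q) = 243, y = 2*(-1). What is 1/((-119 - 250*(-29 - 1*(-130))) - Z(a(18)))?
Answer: -1141605/28961375288 + 3*sqrt(9785)/28961375288 ≈ -3.9408e-5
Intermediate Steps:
y = -2
Q = 233/5 (Q = -2 + (1/5)*243 = -2 + 243/5 = 233/5 ≈ 46.600)
a(J) = -3 - 2/J
Z(M) = sqrt(233/5 + M) (Z(M) = sqrt(M + 233/5) = sqrt(233/5 + M))
1/((-119 - 250*(-29 - 1*(-130))) - Z(a(18))) = 1/((-119 - 250*(-29 - 1*(-130))) - sqrt(1165 + 25*(-3 - 2/18))/5) = 1/((-119 - 250*(-29 + 130)) - sqrt(1165 + 25*(-3 - 2*1/18))/5) = 1/((-119 - 250*101) - sqrt(1165 + 25*(-3 - 1/9))/5) = 1/((-119 - 25250) - sqrt(1165 + 25*(-28/9))/5) = 1/(-25369 - sqrt(1165 - 700/9)/5) = 1/(-25369 - sqrt(9785/9)/5) = 1/(-25369 - sqrt(9785)/3/5) = 1/(-25369 - sqrt(9785)/15)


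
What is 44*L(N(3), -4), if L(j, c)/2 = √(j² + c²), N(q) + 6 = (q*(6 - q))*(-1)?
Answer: 88*√241 ≈ 1366.1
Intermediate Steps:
N(q) = -6 - q*(6 - q) (N(q) = -6 + (q*(6 - q))*(-1) = -6 - q*(6 - q))
L(j, c) = 2*√(c² + j²) (L(j, c) = 2*√(j² + c²) = 2*√(c² + j²))
44*L(N(3), -4) = 44*(2*√((-4)² + (-6 + 3² - 6*3)²)) = 44*(2*√(16 + (-6 + 9 - 18)²)) = 44*(2*√(16 + (-15)²)) = 44*(2*√(16 + 225)) = 44*(2*√241) = 88*√241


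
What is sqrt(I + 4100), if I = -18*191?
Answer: sqrt(662) ≈ 25.729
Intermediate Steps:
I = -3438
sqrt(I + 4100) = sqrt(-3438 + 4100) = sqrt(662)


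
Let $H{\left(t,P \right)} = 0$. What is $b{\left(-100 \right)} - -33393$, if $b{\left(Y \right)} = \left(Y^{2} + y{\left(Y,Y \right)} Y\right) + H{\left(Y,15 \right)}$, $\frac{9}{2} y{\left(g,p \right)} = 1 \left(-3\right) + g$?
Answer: $\frac{411137}{9} \approx 45682.0$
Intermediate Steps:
$y{\left(g,p \right)} = - \frac{2}{3} + \frac{2 g}{9}$ ($y{\left(g,p \right)} = \frac{2 \left(1 \left(-3\right) + g\right)}{9} = \frac{2 \left(-3 + g\right)}{9} = - \frac{2}{3} + \frac{2 g}{9}$)
$b{\left(Y \right)} = Y^{2} + Y \left(- \frac{2}{3} + \frac{2 Y}{9}\right)$ ($b{\left(Y \right)} = \left(Y^{2} + \left(- \frac{2}{3} + \frac{2 Y}{9}\right) Y\right) + 0 = \left(Y^{2} + Y \left(- \frac{2}{3} + \frac{2 Y}{9}\right)\right) + 0 = Y^{2} + Y \left(- \frac{2}{3} + \frac{2 Y}{9}\right)$)
$b{\left(-100 \right)} - -33393 = \frac{1}{9} \left(-100\right) \left(-6 + 11 \left(-100\right)\right) - -33393 = \frac{1}{9} \left(-100\right) \left(-6 - 1100\right) + 33393 = \frac{1}{9} \left(-100\right) \left(-1106\right) + 33393 = \frac{110600}{9} + 33393 = \frac{411137}{9}$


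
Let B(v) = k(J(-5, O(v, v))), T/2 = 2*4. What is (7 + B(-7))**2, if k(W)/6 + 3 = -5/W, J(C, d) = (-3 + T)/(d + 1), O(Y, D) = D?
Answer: 1369/169 ≈ 8.1006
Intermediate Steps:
T = 16 (T = 2*(2*4) = 2*8 = 16)
J(C, d) = 13/(1 + d) (J(C, d) = (-3 + 16)/(d + 1) = 13/(1 + d))
k(W) = -18 - 30/W (k(W) = -18 + 6*(-5/W) = -18 - 30/W)
B(v) = -264/13 - 30*v/13 (B(v) = -18 - (30/13 + 30*v/13) = -18 - 30*(1/13 + v/13) = -18 + (-30/13 - 30*v/13) = -264/13 - 30*v/13)
(7 + B(-7))**2 = (7 + (-264/13 - 30/13*(-7)))**2 = (7 + (-264/13 + 210/13))**2 = (7 - 54/13)**2 = (37/13)**2 = 1369/169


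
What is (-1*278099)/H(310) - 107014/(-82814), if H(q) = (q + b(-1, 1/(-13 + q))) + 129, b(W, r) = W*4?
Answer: -11491969748/18012045 ≈ -638.02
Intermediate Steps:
b(W, r) = 4*W
H(q) = 125 + q (H(q) = (q + 4*(-1)) + 129 = (q - 4) + 129 = (-4 + q) + 129 = 125 + q)
(-1*278099)/H(310) - 107014/(-82814) = (-1*278099)/(125 + 310) - 107014/(-82814) = -278099/435 - 107014*(-1/82814) = -278099*1/435 + 53507/41407 = -278099/435 + 53507/41407 = -11491969748/18012045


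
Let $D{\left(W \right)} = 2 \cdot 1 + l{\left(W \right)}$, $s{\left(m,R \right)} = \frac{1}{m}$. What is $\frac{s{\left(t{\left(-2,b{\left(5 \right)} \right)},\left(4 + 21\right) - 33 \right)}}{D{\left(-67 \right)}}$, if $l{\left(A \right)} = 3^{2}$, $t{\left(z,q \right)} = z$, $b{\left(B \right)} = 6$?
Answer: $- \frac{1}{22} \approx -0.045455$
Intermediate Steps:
$l{\left(A \right)} = 9$
$D{\left(W \right)} = 11$ ($D{\left(W \right)} = 2 \cdot 1 + 9 = 2 + 9 = 11$)
$\frac{s{\left(t{\left(-2,b{\left(5 \right)} \right)},\left(4 + 21\right) - 33 \right)}}{D{\left(-67 \right)}} = \frac{1}{\left(-2\right) 11} = \left(- \frac{1}{2}\right) \frac{1}{11} = - \frac{1}{22}$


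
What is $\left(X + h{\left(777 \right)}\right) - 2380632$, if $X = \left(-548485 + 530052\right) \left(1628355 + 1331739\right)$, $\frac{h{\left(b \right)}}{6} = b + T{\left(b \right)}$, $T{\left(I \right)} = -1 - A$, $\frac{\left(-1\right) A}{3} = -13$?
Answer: $-54565788912$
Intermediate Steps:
$A = 39$ ($A = \left(-3\right) \left(-13\right) = 39$)
$T{\left(I \right)} = -40$ ($T{\left(I \right)} = -1 - 39 = -40$)
$h{\left(b \right)} = -240 + 6 b$ ($h{\left(b \right)} = 6 \left(b - 40\right) = 6 \left(-40 + b\right) = -240 + 6 b$)
$X = -54563412702$ ($X = \left(-18433\right) 2960094 = -54563412702$)
$\left(X + h{\left(777 \right)}\right) - 2380632 = \left(-54563412702 + \left(-240 + 6 \cdot 777\right)\right) - 2380632 = \left(-54563412702 + \left(-240 + 4662\right)\right) - 2380632 = \left(-54563412702 + 4422\right) - 2380632 = -54563408280 - 2380632 = -54565788912$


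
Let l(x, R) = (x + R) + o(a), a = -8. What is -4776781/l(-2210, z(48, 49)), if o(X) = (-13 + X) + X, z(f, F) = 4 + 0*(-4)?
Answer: 4776781/2235 ≈ 2137.3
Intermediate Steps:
z(f, F) = 4 (z(f, F) = 4 + 0 = 4)
o(X) = -13 + 2*X
l(x, R) = -29 + R + x (l(x, R) = (x + R) + (-13 + 2*(-8)) = (R + x) + (-13 - 16) = (R + x) - 29 = -29 + R + x)
-4776781/l(-2210, z(48, 49)) = -4776781/(-29 + 4 - 2210) = -4776781/(-2235) = -4776781*(-1/2235) = 4776781/2235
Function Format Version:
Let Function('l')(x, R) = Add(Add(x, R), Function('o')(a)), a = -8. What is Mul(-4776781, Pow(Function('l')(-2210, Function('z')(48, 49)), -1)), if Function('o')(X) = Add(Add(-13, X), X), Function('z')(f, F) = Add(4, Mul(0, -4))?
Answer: Rational(4776781, 2235) ≈ 2137.3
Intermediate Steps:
Function('z')(f, F) = 4 (Function('z')(f, F) = Add(4, 0) = 4)
Function('o')(X) = Add(-13, Mul(2, X))
Function('l')(x, R) = Add(-29, R, x) (Function('l')(x, R) = Add(Add(x, R), Add(-13, Mul(2, -8))) = Add(Add(R, x), Add(-13, -16)) = Add(Add(R, x), -29) = Add(-29, R, x))
Mul(-4776781, Pow(Function('l')(-2210, Function('z')(48, 49)), -1)) = Mul(-4776781, Pow(Add(-29, 4, -2210), -1)) = Mul(-4776781, Pow(-2235, -1)) = Mul(-4776781, Rational(-1, 2235)) = Rational(4776781, 2235)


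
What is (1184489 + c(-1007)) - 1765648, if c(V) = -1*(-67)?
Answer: -581092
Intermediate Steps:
c(V) = 67
(1184489 + c(-1007)) - 1765648 = (1184489 + 67) - 1765648 = 1184556 - 1765648 = -581092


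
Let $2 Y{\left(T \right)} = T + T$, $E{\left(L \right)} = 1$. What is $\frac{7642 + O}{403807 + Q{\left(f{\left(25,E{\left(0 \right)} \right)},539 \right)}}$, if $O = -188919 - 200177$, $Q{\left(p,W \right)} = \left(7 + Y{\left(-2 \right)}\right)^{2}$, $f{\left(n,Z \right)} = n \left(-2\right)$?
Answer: $- \frac{190727}{201916} \approx -0.94459$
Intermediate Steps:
$f{\left(n,Z \right)} = - 2 n$
$Y{\left(T \right)} = T$ ($Y{\left(T \right)} = \frac{T + T}{2} = \frac{2 T}{2} = T$)
$Q{\left(p,W \right)} = 25$ ($Q{\left(p,W \right)} = \left(7 - 2\right)^{2} = 5^{2} = 25$)
$O = -389096$
$\frac{7642 + O}{403807 + Q{\left(f{\left(25,E{\left(0 \right)} \right)},539 \right)}} = \frac{7642 - 389096}{403807 + 25} = - \frac{381454}{403832} = \left(-381454\right) \frac{1}{403832} = - \frac{190727}{201916}$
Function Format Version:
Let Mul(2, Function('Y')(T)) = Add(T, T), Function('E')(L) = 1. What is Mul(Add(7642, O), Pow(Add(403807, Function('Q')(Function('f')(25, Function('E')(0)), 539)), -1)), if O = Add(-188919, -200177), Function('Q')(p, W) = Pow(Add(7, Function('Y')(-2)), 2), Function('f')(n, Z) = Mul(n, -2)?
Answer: Rational(-190727, 201916) ≈ -0.94459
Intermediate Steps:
Function('f')(n, Z) = Mul(-2, n)
Function('Y')(T) = T (Function('Y')(T) = Mul(Rational(1, 2), Add(T, T)) = Mul(Rational(1, 2), Mul(2, T)) = T)
Function('Q')(p, W) = 25 (Function('Q')(p, W) = Pow(Add(7, -2), 2) = Pow(5, 2) = 25)
O = -389096
Mul(Add(7642, O), Pow(Add(403807, Function('Q')(Function('f')(25, Function('E')(0)), 539)), -1)) = Mul(Add(7642, -389096), Pow(Add(403807, 25), -1)) = Mul(-381454, Pow(403832, -1)) = Mul(-381454, Rational(1, 403832)) = Rational(-190727, 201916)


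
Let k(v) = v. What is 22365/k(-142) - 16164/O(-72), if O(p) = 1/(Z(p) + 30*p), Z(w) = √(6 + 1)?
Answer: 69828165/2 - 16164*√7 ≈ 3.4871e+7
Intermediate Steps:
Z(w) = √7
O(p) = 1/(√7 + 30*p)
22365/k(-142) - 16164/O(-72) = 22365/(-142) - (-34914240 + 16164*√7) = 22365*(-1/142) - (-34914240 + 16164*√7) = -315/2 - (-34914240 + 16164*√7) = -315/2 - 16164*(-2160 + √7) = -315/2 + (34914240 - 16164*√7) = 69828165/2 - 16164*√7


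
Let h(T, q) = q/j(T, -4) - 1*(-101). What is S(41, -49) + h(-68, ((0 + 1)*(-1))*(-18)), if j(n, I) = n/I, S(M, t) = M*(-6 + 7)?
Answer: 2432/17 ≈ 143.06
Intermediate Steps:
S(M, t) = M (S(M, t) = M*1 = M)
h(T, q) = 101 - 4*q/T (h(T, q) = q/((T/(-4))) - 1*(-101) = q/((T*(-¼))) + 101 = q/((-T/4)) + 101 = q*(-4/T) + 101 = -4*q/T + 101 = 101 - 4*q/T)
S(41, -49) + h(-68, ((0 + 1)*(-1))*(-18)) = 41 + (101 - 4*((0 + 1)*(-1))*(-18)/(-68)) = 41 + (101 - 4*(1*(-1))*(-18)*(-1/68)) = 41 + (101 - 4*(-1*(-18))*(-1/68)) = 41 + (101 - 4*18*(-1/68)) = 41 + (101 + 18/17) = 41 + 1735/17 = 2432/17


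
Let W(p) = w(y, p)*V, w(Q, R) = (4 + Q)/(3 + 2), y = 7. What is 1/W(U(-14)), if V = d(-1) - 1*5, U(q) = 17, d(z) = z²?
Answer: -5/44 ≈ -0.11364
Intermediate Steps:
w(Q, R) = ⅘ + Q/5 (w(Q, R) = (4 + Q)/5 = (4 + Q)*(⅕) = ⅘ + Q/5)
V = -4 (V = (-1)² - 1*5 = 1 - 5 = -4)
W(p) = -44/5 (W(p) = (⅘ + (⅕)*7)*(-4) = (⅘ + 7/5)*(-4) = (11/5)*(-4) = -44/5)
1/W(U(-14)) = 1/(-44/5) = -5/44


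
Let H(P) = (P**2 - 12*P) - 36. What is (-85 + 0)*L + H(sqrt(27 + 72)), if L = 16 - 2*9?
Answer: 233 - 36*sqrt(11) ≈ 113.60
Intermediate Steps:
L = -2 (L = 16 - 18 = -2)
H(P) = -36 + P**2 - 12*P
(-85 + 0)*L + H(sqrt(27 + 72)) = (-85 + 0)*(-2) + (-36 + (sqrt(27 + 72))**2 - 12*sqrt(27 + 72)) = -85*(-2) + (-36 + (sqrt(99))**2 - 36*sqrt(11)) = 170 + (-36 + (3*sqrt(11))**2 - 36*sqrt(11)) = 170 + (-36 + 99 - 36*sqrt(11)) = 170 + (63 - 36*sqrt(11)) = 233 - 36*sqrt(11)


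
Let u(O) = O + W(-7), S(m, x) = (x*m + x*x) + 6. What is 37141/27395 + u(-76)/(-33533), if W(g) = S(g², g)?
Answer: 1255420933/918636535 ≈ 1.3666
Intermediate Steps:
S(m, x) = 6 + x² + m*x (S(m, x) = (m*x + x²) + 6 = (x² + m*x) + 6 = 6 + x² + m*x)
W(g) = 6 + g² + g³ (W(g) = 6 + g² + g²*g = 6 + g² + g³)
u(O) = -288 + O (u(O) = O + (6 + (-7)² + (-7)³) = O + (6 + 49 - 343) = O - 288 = -288 + O)
37141/27395 + u(-76)/(-33533) = 37141/27395 + (-288 - 76)/(-33533) = 37141*(1/27395) - 364*(-1/33533) = 37141/27395 + 364/33533 = 1255420933/918636535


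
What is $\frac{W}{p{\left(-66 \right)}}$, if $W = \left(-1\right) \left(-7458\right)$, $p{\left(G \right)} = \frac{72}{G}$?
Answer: $- \frac{13673}{2} \approx -6836.5$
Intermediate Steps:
$W = 7458$
$\frac{W}{p{\left(-66 \right)}} = \frac{7458}{72 \frac{1}{-66}} = \frac{7458}{72 \left(- \frac{1}{66}\right)} = \frac{7458}{- \frac{12}{11}} = 7458 \left(- \frac{11}{12}\right) = - \frac{13673}{2}$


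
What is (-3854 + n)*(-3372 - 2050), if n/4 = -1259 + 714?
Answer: 32716348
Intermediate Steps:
n = -2180 (n = 4*(-1259 + 714) = 4*(-545) = -2180)
(-3854 + n)*(-3372 - 2050) = (-3854 - 2180)*(-3372 - 2050) = -6034*(-5422) = 32716348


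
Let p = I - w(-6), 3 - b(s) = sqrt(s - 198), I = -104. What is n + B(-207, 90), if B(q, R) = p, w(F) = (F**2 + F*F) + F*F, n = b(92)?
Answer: -209 - I*sqrt(106) ≈ -209.0 - 10.296*I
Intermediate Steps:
b(s) = 3 - sqrt(-198 + s) (b(s) = 3 - sqrt(s - 198) = 3 - sqrt(-198 + s))
n = 3 - I*sqrt(106) (n = 3 - sqrt(-198 + 92) = 3 - sqrt(-106) = 3 - I*sqrt(106) ≈ 3.0 - 10.296*I)
w(F) = 3*F**2 (w(F) = (F**2 + F**2) + F**2 = 2*F**2 + F**2 = 3*F**2)
p = -212 (p = -104 - 3*(-6)**2 = -104 - 3*36 = -104 - 1*108 = -104 - 108 = -212)
B(q, R) = -212
n + B(-207, 90) = (3 - I*sqrt(106)) - 212 = -209 - I*sqrt(106)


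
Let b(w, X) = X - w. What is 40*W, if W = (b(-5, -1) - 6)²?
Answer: 160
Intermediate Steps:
W = 4 (W = ((-1 - 1*(-5)) - 6)² = ((-1 + 5) - 6)² = (4 - 6)² = (-2)² = 4)
40*W = 40*4 = 160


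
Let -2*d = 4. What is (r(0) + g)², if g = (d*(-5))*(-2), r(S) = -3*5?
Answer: 1225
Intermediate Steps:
d = -2 (d = -½*4 = -2)
r(S) = -15
g = -20 (g = -2*(-5)*(-2) = 10*(-2) = -20)
(r(0) + g)² = (-15 - 20)² = (-35)² = 1225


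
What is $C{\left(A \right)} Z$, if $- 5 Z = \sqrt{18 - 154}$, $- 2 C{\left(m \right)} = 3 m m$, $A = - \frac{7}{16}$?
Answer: $\frac{147 i \sqrt{34}}{1280} \approx 0.66965 i$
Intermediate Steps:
$A = - \frac{7}{16}$ ($A = \left(-7\right) \frac{1}{16} = - \frac{7}{16} \approx -0.4375$)
$C{\left(m \right)} = - \frac{3 m^{2}}{2}$ ($C{\left(m \right)} = - \frac{3 m m}{2} = - \frac{3 m^{2}}{2}$)
$Z = - \frac{2 i \sqrt{34}}{5}$ ($Z = - \frac{\sqrt{18 - 154}}{5} = - \frac{\sqrt{-136}}{5} = - \frac{2 i \sqrt{34}}{5} \approx - 2.3324 i$)
$C{\left(A \right)} Z = - \frac{3 \left(- \frac{7}{16}\right)^{2}}{2} \left(- \frac{2 i \sqrt{34}}{5}\right) = \left(- \frac{3}{2}\right) \frac{49}{256} \left(- \frac{2 i \sqrt{34}}{5}\right) = - \frac{147 \left(- \frac{2 i \sqrt{34}}{5}\right)}{512} = \frac{147 i \sqrt{34}}{1280}$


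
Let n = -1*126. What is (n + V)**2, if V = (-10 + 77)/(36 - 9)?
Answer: 11122225/729 ≈ 15257.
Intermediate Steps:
V = 67/27 ≈ 2.4815
n = -126
(n + V)**2 = (-126 + 67/27)**2 = (-3335/27)**2 = 11122225/729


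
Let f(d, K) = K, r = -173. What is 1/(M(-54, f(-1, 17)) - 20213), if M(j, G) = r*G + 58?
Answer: -1/23096 ≈ -4.3298e-5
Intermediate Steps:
M(j, G) = 58 - 173*G (M(j, G) = -173*G + 58 = 58 - 173*G)
1/(M(-54, f(-1, 17)) - 20213) = 1/((58 - 173*17) - 20213) = 1/((58 - 2941) - 20213) = 1/(-2883 - 20213) = 1/(-23096) = -1/23096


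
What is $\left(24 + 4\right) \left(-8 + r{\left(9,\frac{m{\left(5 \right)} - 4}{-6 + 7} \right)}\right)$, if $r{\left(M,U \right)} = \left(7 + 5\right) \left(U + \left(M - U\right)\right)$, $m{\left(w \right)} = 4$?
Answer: $2800$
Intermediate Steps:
$r{\left(M,U \right)} = 12 M$
$\left(24 + 4\right) \left(-8 + r{\left(9,\frac{m{\left(5 \right)} - 4}{-6 + 7} \right)}\right) = \left(24 + 4\right) \left(-8 + 12 \cdot 9\right) = 28 \left(-8 + 108\right) = 28 \cdot 100 = 2800$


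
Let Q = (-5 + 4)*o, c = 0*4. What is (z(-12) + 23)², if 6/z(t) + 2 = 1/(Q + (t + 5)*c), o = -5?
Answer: 3481/9 ≈ 386.78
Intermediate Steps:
c = 0
Q = 5 (Q = (-5 + 4)*(-5) = -1*(-5) = 5)
z(t) = -10/3 (z(t) = 6/(-2 + 1/(5 + (t + 5)*0)) = 6/(-2 + 1/(5 + (5 + t)*0)) = 6/(-2 + 1/(5 + 0)) = 6/(-2 + 1/5) = 6/(-2 + ⅕) = 6/(-9/5) = 6*(-5/9) = -10/3)
(z(-12) + 23)² = (-10/3 + 23)² = (59/3)² = 3481/9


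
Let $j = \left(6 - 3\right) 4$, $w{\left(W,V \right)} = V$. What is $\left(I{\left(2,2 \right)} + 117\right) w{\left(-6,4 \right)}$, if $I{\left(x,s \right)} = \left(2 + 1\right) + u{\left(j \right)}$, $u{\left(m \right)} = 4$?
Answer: $496$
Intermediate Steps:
$j = 12$ ($j = 3 \cdot 4 = 12$)
$I{\left(x,s \right)} = 7$ ($I{\left(x,s \right)} = \left(2 + 1\right) + 4 = 3 + 4 = 7$)
$\left(I{\left(2,2 \right)} + 117\right) w{\left(-6,4 \right)} = \left(7 + 117\right) 4 = 124 \cdot 4 = 496$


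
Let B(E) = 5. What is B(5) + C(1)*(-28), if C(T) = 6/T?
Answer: -163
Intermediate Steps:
B(5) + C(1)*(-28) = 5 + (6/1)*(-28) = 5 + (6*1)*(-28) = 5 + 6*(-28) = 5 - 168 = -163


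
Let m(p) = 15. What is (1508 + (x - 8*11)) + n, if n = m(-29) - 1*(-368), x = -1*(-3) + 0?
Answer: 1806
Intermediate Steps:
x = 3 (x = 3 + 0 = 3)
n = 383 (n = 15 - 1*(-368) = 15 + 368 = 383)
(1508 + (x - 8*11)) + n = (1508 + (3 - 8*11)) + 383 = (1508 + (3 - 88)) + 383 = (1508 - 85) + 383 = 1423 + 383 = 1806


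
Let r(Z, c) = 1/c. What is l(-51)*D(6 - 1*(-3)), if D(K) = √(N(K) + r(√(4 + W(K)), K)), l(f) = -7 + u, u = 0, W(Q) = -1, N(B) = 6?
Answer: -7*√55/3 ≈ -17.304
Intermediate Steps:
l(f) = -7 (l(f) = -7 + 0 = -7)
D(K) = √(6 + 1/K)
l(-51)*D(6 - 1*(-3)) = -7*√(6 + 1/(6 - 1*(-3))) = -7*√(6 + 1/(6 + 3)) = -7*√(6 + 1/9) = -7*√(6 + ⅑) = -7*√55/3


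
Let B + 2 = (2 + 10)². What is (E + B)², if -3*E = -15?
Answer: 21609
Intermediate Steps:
E = 5 (E = -⅓*(-15) = 5)
B = 142 (B = -2 + (2 + 10)² = -2 + 12² = -2 + 144 = 142)
(E + B)² = (5 + 142)² = 147² = 21609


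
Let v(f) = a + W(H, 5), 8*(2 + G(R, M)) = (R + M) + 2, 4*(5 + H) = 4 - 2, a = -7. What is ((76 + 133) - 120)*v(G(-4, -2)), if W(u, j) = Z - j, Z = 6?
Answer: -534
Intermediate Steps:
H = -9/2 (H = -5 + (4 - 2)/4 = -5 + (1/4)*2 = -5 + 1/2 = -9/2 ≈ -4.5000)
W(u, j) = 6 - j
G(R, M) = -7/4 + M/8 + R/8 (G(R, M) = -2 + ((R + M) + 2)/8 = -2 + ((M + R) + 2)/8 = -2 + (2 + M + R)/8 = -2 + (1/4 + M/8 + R/8) = -7/4 + M/8 + R/8)
v(f) = -6 (v(f) = -7 + (6 - 1*5) = -7 + (6 - 5) = -7 + 1 = -6)
((76 + 133) - 120)*v(G(-4, -2)) = ((76 + 133) - 120)*(-6) = (209 - 120)*(-6) = 89*(-6) = -534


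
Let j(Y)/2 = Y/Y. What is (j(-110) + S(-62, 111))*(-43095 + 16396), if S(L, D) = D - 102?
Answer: -293689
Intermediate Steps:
j(Y) = 2 (j(Y) = 2*(Y/Y) = 2*1 = 2)
S(L, D) = -102 + D
(j(-110) + S(-62, 111))*(-43095 + 16396) = (2 + (-102 + 111))*(-43095 + 16396) = (2 + 9)*(-26699) = 11*(-26699) = -293689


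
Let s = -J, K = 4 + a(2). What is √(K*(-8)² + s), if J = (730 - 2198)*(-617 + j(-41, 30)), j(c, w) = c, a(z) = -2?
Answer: 2*I*√241454 ≈ 982.76*I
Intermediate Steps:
K = 2 (K = 4 - 2 = 2)
J = 965944 (J = (730 - 2198)*(-617 - 41) = -1468*(-658) = 965944)
s = -965944 (s = -1*965944 = -965944)
√(K*(-8)² + s) = √(2*(-8)² - 965944) = √(2*64 - 965944) = √(128 - 965944) = √(-965816) = 2*I*√241454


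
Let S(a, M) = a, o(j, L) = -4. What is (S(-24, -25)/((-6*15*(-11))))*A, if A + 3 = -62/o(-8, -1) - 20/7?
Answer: -18/77 ≈ -0.23377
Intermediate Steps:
A = 135/14 (A = -3 + (-62/(-4) - 20/7) = -3 + (-62*(-¼) - 20*⅐) = -3 + (31/2 - 20/7) = -3 + 177/14 = 135/14 ≈ 9.6429)
(S(-24, -25)/((-6*15*(-11))))*A = -24/(-6*15*(-11))*(135/14) = -24/((-90*(-11)))*(135/14) = -24/990*(135/14) = -24*1/990*(135/14) = -4/165*135/14 = -18/77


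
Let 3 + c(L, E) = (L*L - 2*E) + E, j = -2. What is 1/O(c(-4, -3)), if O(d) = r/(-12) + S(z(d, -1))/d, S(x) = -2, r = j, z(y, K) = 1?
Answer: 24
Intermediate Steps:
r = -2
c(L, E) = -3 + L**2 - E (c(L, E) = -3 + ((L*L - 2*E) + E) = -3 + ((L**2 - 2*E) + E) = -3 + (L**2 - E) = -3 + L**2 - E)
O(d) = 1/6 - 2/d (O(d) = -2/(-12) - 2/d = -2*(-1/12) - 2/d = 1/6 - 2/d)
1/O(c(-4, -3)) = 1/((-12 + (-3 + (-4)**2 - 1*(-3)))/(6*(-3 + (-4)**2 - 1*(-3)))) = 1/((-12 + (-3 + 16 + 3))/(6*(-3 + 16 + 3))) = 1/((1/6)*(-12 + 16)/16) = 1/((1/6)*(1/16)*4) = 1/(1/24) = 24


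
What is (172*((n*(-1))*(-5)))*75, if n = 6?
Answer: 387000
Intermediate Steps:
(172*((n*(-1))*(-5)))*75 = (172*((6*(-1))*(-5)))*75 = (172*(-6*(-5)))*75 = (172*30)*75 = 5160*75 = 387000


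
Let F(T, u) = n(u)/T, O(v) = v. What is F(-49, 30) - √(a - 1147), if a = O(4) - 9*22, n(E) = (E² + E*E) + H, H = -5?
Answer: -1795/49 - 3*I*√149 ≈ -36.633 - 36.62*I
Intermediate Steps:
n(E) = -5 + 2*E² (n(E) = (E² + E*E) - 5 = (E² + E²) - 5 = 2*E² - 5 = -5 + 2*E²)
F(T, u) = (-5 + 2*u²)/T
a = -194 (a = 4 - 9*22 = 4 - 198 = -194)
F(-49, 30) - √(a - 1147) = (-5 + 2*30²)/(-49) - √(-194 - 1147) = -(-5 + 2*900)/49 - √(-1341) = -(-5 + 1800)/49 - 3*I*√149 = -1/49*1795 - 3*I*√149 = -1795/49 - 3*I*√149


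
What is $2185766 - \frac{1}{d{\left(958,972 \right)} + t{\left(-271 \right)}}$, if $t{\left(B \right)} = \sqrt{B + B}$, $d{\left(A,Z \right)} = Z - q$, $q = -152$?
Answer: $\frac{1381314495032}{631959} + \frac{i \sqrt{542}}{1263918} \approx 2.1858 \cdot 10^{6} + 1.842 \cdot 10^{-5} i$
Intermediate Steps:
$d{\left(A,Z \right)} = 152 + Z$ ($d{\left(A,Z \right)} = Z - -152 = Z + 152 = 152 + Z$)
$t{\left(B \right)} = \sqrt{2} \sqrt{B}$ ($t{\left(B \right)} = \sqrt{2 B} = \sqrt{2} \sqrt{B}$)
$2185766 - \frac{1}{d{\left(958,972 \right)} + t{\left(-271 \right)}} = 2185766 - \frac{1}{\left(152 + 972\right) + \sqrt{2} \sqrt{-271}} = 2185766 - \frac{1}{1124 + \sqrt{2} i \sqrt{271}} = 2185766 - \frac{1}{1124 + i \sqrt{542}}$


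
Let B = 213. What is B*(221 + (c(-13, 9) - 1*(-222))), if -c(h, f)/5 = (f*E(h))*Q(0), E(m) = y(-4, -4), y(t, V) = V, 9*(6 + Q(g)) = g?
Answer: -135681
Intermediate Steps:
Q(g) = -6 + g/9
E(m) = -4
c(h, f) = -120*f (c(h, f) = -5*f*(-4)*(-6 + (⅑)*0) = -5*(-4*f)*(-6 + 0) = -5*(-4*f)*(-6) = -120*f)
B*(221 + (c(-13, 9) - 1*(-222))) = 213*(221 + (-120*9 - 1*(-222))) = 213*(221 + (-1080 + 222)) = 213*(221 - 858) = 213*(-637) = -135681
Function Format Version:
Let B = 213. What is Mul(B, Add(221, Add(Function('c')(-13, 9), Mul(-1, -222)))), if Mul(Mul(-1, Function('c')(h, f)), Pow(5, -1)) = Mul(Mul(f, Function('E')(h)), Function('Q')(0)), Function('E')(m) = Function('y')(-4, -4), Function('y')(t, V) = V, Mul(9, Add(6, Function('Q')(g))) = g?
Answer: -135681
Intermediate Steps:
Function('Q')(g) = Add(-6, Mul(Rational(1, 9), g))
Function('E')(m) = -4
Function('c')(h, f) = Mul(-120, f) (Function('c')(h, f) = Mul(-5, Mul(Mul(f, -4), Add(-6, Mul(Rational(1, 9), 0)))) = Mul(-5, Mul(Mul(-4, f), Add(-6, 0))) = Mul(-5, Mul(Mul(-4, f), -6)) = Mul(-5, Mul(24, f)) = Mul(-120, f))
Mul(B, Add(221, Add(Function('c')(-13, 9), Mul(-1, -222)))) = Mul(213, Add(221, Add(Mul(-120, 9), Mul(-1, -222)))) = Mul(213, Add(221, Add(-1080, 222))) = Mul(213, Add(221, -858)) = Mul(213, -637) = -135681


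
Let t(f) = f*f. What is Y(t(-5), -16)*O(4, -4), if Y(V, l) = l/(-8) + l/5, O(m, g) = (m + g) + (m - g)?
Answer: -48/5 ≈ -9.6000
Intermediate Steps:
O(m, g) = 2*m (O(m, g) = (g + m) + (m - g) = 2*m)
t(f) = f²
Y(V, l) = 3*l/40 (Y(V, l) = l*(-⅛) + l*(⅕) = -l/8 + l/5 = 3*l/40)
Y(t(-5), -16)*O(4, -4) = ((3/40)*(-16))*(2*4) = -6/5*8 = -48/5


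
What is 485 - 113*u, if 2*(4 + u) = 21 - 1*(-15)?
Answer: -1097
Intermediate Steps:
u = 14 (u = -4 + (21 - 1*(-15))/2 = -4 + (21 + 15)/2 = -4 + (1/2)*36 = -4 + 18 = 14)
485 - 113*u = 485 - 113*14 = 485 - 1582 = -1097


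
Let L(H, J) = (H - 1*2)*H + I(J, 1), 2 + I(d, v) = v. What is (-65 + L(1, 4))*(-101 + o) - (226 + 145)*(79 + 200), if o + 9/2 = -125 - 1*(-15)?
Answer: -178141/2 ≈ -89071.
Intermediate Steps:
o = -229/2 (o = -9/2 + (-125 - 1*(-15)) = -9/2 + (-125 + 15) = -9/2 - 110 = -229/2 ≈ -114.50)
I(d, v) = -2 + v
L(H, J) = -1 + H*(-2 + H) (L(H, J) = (H - 1*2)*H + (-2 + 1) = (H - 2)*H - 1 = (-2 + H)*H - 1 = H*(-2 + H) - 1 = -1 + H*(-2 + H))
(-65 + L(1, 4))*(-101 + o) - (226 + 145)*(79 + 200) = (-65 + (-1 + 1² - 2*1))*(-101 - 229/2) - (226 + 145)*(79 + 200) = (-65 + (-1 + 1 - 2))*(-431/2) - 371*279 = (-65 - 2)*(-431/2) - 1*103509 = -67*(-431/2) - 103509 = 28877/2 - 103509 = -178141/2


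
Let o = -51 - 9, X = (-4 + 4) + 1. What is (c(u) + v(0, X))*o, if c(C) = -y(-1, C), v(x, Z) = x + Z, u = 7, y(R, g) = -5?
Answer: -360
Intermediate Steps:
X = 1 (X = 0 + 1 = 1)
v(x, Z) = Z + x
c(C) = 5 (c(C) = -1*(-5) = 5)
o = -60
(c(u) + v(0, X))*o = (5 + (1 + 0))*(-60) = (5 + 1)*(-60) = 6*(-60) = -360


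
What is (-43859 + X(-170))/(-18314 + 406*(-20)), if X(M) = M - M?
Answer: 43859/26434 ≈ 1.6592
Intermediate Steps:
X(M) = 0
(-43859 + X(-170))/(-18314 + 406*(-20)) = (-43859 + 0)/(-18314 + 406*(-20)) = -43859/(-18314 - 8120) = -43859/(-26434) = -43859*(-1/26434) = 43859/26434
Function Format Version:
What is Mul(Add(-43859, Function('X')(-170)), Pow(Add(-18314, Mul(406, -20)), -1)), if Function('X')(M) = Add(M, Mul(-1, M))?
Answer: Rational(43859, 26434) ≈ 1.6592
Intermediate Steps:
Function('X')(M) = 0
Mul(Add(-43859, Function('X')(-170)), Pow(Add(-18314, Mul(406, -20)), -1)) = Mul(Add(-43859, 0), Pow(Add(-18314, Mul(406, -20)), -1)) = Mul(-43859, Pow(Add(-18314, -8120), -1)) = Mul(-43859, Pow(-26434, -1)) = Mul(-43859, Rational(-1, 26434)) = Rational(43859, 26434)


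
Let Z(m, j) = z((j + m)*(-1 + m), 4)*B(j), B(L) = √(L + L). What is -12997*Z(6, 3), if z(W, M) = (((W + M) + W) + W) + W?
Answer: -2391448*√6 ≈ -5.8578e+6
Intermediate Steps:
B(L) = √2*√L (B(L) = √(2*L) = √2*√L)
z(W, M) = M + 4*W (z(W, M) = (((M + W) + W) + W) + W = ((M + 2*W) + W) + W = (M + 3*W) + W = M + 4*W)
Z(m, j) = √2*√j*(4 + 4*(-1 + m)*(j + m)) (Z(m, j) = (4 + 4*((j + m)*(-1 + m)))*(√2*√j) = (4 + 4*((-1 + m)*(j + m)))*(√2*√j) = (4 + 4*(-1 + m)*(j + m))*(√2*√j) = √2*√j*(4 + 4*(-1 + m)*(j + m)))
-12997*Z(6, 3) = -51988*√2*√3*(1 + 6² - 1*3 - 1*6 + 3*6) = -51988*√2*√3*(1 + 36 - 3 - 6 + 18) = -51988*√2*√3*46 = -2391448*√6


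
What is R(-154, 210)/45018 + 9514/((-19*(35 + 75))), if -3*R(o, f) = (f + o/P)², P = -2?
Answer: -17768963/3442230 ≈ -5.1620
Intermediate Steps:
R(o, f) = -(f - o/2)²/3 (R(o, f) = -(f + o/(-2))²/3 = -(f + o*(-½))²/3 = -(f - o/2)²/3)
R(-154, 210)/45018 + 9514/((-19*(35 + 75))) = -(-1*(-154) + 2*210)²/12/45018 + 9514/((-19*(35 + 75))) = -(154 + 420)²/12*(1/45018) + 9514/((-19*110)) = -1/12*574²*(1/45018) + 9514/(-2090) = -1/12*329476*(1/45018) + 9514*(-1/2090) = -82369/3*1/45018 - 4757/1045 = -2009/3294 - 4757/1045 = -17768963/3442230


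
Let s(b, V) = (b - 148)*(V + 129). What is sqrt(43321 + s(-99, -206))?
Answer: 2*sqrt(15585) ≈ 249.68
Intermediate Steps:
s(b, V) = (-148 + b)*(129 + V)
sqrt(43321 + s(-99, -206)) = sqrt(43321 + (-19092 - 148*(-206) + 129*(-99) - 206*(-99))) = sqrt(43321 + (-19092 + 30488 - 12771 + 20394)) = sqrt(43321 + 19019) = sqrt(62340) = 2*sqrt(15585)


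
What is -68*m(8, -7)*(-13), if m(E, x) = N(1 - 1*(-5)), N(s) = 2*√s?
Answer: 1768*√6 ≈ 4330.7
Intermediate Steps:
m(E, x) = 2*√6 (m(E, x) = 2*√(1 - 1*(-5)) = 2*√(1 + 5) = 2*√6)
-68*m(8, -7)*(-13) = -136*√6*(-13) = 1768*√6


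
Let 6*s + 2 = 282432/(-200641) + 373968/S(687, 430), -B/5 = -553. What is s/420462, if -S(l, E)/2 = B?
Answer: -2814794711/99968870628270 ≈ -2.8157e-5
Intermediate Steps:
B = 2765 (B = -5*(-553) = 2765)
S(l, E) = -5530 (S(l, E) = -2*2765 = -5530)
s = -2814794711/237759585 (s = -1/3 + (282432/(-200641) + 373968/(-5530))/6 = -1/3 + (282432*(-1/200641) + 373968*(-1/5530))/6 = -1/3 + (-282432/200641 - 26712/395)/6 = -1/3 + (1/6)*(-5471083032/79253195) = -1/3 - 911847172/79253195 = -2814794711/237759585 ≈ -11.839)
s/420462 = -2814794711/237759585/420462 = -2814794711/237759585*1/420462 = -2814794711/99968870628270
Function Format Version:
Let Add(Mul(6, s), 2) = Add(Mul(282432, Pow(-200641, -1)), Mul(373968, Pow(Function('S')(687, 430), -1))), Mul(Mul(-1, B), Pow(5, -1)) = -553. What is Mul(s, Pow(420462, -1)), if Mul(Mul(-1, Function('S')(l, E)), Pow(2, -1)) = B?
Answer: Rational(-2814794711, 99968870628270) ≈ -2.8157e-5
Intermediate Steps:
B = 2765 (B = Mul(-5, -553) = 2765)
Function('S')(l, E) = -5530 (Function('S')(l, E) = Mul(-2, 2765) = -5530)
s = Rational(-2814794711, 237759585) (s = Add(Rational(-1, 3), Mul(Rational(1, 6), Add(Mul(282432, Pow(-200641, -1)), Mul(373968, Pow(-5530, -1))))) = Add(Rational(-1, 3), Mul(Rational(1, 6), Add(Mul(282432, Rational(-1, 200641)), Mul(373968, Rational(-1, 5530))))) = Add(Rational(-1, 3), Mul(Rational(1, 6), Add(Rational(-282432, 200641), Rational(-26712, 395)))) = Add(Rational(-1, 3), Mul(Rational(1, 6), Rational(-5471083032, 79253195))) = Add(Rational(-1, 3), Rational(-911847172, 79253195)) = Rational(-2814794711, 237759585) ≈ -11.839)
Mul(s, Pow(420462, -1)) = Mul(Rational(-2814794711, 237759585), Pow(420462, -1)) = Mul(Rational(-2814794711, 237759585), Rational(1, 420462)) = Rational(-2814794711, 99968870628270)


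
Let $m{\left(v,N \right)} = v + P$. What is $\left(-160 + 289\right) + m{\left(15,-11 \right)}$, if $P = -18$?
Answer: $126$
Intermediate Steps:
$m{\left(v,N \right)} = -18 + v$ ($m{\left(v,N \right)} = v - 18 = -18 + v$)
$\left(-160 + 289\right) + m{\left(15,-11 \right)} = \left(-160 + 289\right) + \left(-18 + 15\right) = 129 - 3 = 126$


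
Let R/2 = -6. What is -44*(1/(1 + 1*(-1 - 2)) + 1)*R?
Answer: 264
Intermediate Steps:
R = -12 (R = 2*(-6) = -12)
-44*(1/(1 + 1*(-1 - 2)) + 1)*R = -44*(1/(1 + 1*(-1 - 2)) + 1)*(-12) = -44*(1/(1 + 1*(-3)) + 1)*(-12) = -44*(1/(1 - 3) + 1)*(-12) = -44*(1/(-2) + 1)*(-12) = -44*(-1/2 + 1)*(-12) = -22*(-12) = -44*(-6) = 264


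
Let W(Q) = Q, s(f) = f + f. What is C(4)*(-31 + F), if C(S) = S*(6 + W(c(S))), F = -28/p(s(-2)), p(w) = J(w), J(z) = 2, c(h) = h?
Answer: -1800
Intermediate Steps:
s(f) = 2*f
p(w) = 2
F = -14 (F = -28/2 = -28*½ = -14)
C(S) = S*(6 + S)
C(4)*(-31 + F) = (4*(6 + 4))*(-31 - 14) = (4*10)*(-45) = 40*(-45) = -1800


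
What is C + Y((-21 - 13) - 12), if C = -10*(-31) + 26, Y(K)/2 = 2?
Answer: 340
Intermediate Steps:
Y(K) = 4 (Y(K) = 2*2 = 4)
C = 336 (C = 310 + 26 = 336)
C + Y((-21 - 13) - 12) = 336 + 4 = 340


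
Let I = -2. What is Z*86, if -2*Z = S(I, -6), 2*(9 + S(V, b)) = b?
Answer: 516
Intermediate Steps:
S(V, b) = -9 + b/2
Z = 6 (Z = -(-9 + (1/2)*(-6))/2 = -(-9 - 3)/2 = -1/2*(-12) = 6)
Z*86 = 6*86 = 516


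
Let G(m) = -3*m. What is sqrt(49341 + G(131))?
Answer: 2*sqrt(12237) ≈ 221.24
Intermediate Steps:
sqrt(49341 + G(131)) = sqrt(49341 - 3*131) = sqrt(49341 - 393) = sqrt(48948) = 2*sqrt(12237)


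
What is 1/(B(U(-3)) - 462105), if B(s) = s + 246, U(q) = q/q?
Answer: -1/461858 ≈ -2.1652e-6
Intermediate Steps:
U(q) = 1
B(s) = 246 + s
1/(B(U(-3)) - 462105) = 1/((246 + 1) - 462105) = 1/(247 - 462105) = 1/(-461858) = -1/461858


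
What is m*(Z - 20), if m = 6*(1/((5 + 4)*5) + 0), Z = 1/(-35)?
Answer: -1402/525 ≈ -2.6705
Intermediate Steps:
Z = -1/35 ≈ -0.028571
m = 2/15 (m = 6*((⅕)/9 + 0) = 6*((⅑)*(⅕) + 0) = 6*(1/45 + 0) = 6*(1/45) = 2/15 ≈ 0.13333)
m*(Z - 20) = 2*(-1/35 - 20)/15 = (2/15)*(-701/35) = -1402/525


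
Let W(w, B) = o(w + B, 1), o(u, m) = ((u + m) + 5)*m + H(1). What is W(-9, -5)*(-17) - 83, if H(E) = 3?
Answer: 2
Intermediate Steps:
o(u, m) = 3 + m*(5 + m + u) (o(u, m) = ((u + m) + 5)*m + 3 = ((m + u) + 5)*m + 3 = (5 + m + u)*m + 3 = m*(5 + m + u) + 3 = 3 + m*(5 + m + u))
W(w, B) = 9 + B + w (W(w, B) = 3 + 1² + 5*1 + 1*(w + B) = 3 + 1 + 5 + 1*(B + w) = 3 + 1 + 5 + (B + w) = 9 + B + w)
W(-9, -5)*(-17) - 83 = (9 - 5 - 9)*(-17) - 83 = -5*(-17) - 83 = 85 - 83 = 2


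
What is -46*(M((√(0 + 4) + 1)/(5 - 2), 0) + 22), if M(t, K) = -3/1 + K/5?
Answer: -874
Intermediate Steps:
M(t, K) = -3 + K/5 (M(t, K) = -3*1 + K*(⅕) = -3 + K/5)
-46*(M((√(0 + 4) + 1)/(5 - 2), 0) + 22) = -46*((-3 + (⅕)*0) + 22) = -46*((-3 + 0) + 22) = -46*(-3 + 22) = -46*19 = -874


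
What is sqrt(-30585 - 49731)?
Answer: 6*I*sqrt(2231) ≈ 283.4*I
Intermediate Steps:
sqrt(-30585 - 49731) = sqrt(-80316) = 6*I*sqrt(2231)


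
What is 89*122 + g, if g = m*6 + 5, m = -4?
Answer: 10839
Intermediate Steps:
g = -19 (g = -4*6 + 5 = -24 + 5 = -19)
89*122 + g = 89*122 - 19 = 10858 - 19 = 10839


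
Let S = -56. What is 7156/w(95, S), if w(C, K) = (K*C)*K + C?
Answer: 7156/298015 ≈ 0.024012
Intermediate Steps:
w(C, K) = C + C*K**2 (w(C, K) = (C*K)*K + C = C*K**2 + C = C + C*K**2)
7156/w(95, S) = 7156/((95*(1 + (-56)**2))) = 7156/((95*(1 + 3136))) = 7156/((95*3137)) = 7156/298015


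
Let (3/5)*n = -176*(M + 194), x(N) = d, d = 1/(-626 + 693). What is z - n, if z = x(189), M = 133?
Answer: 6426641/67 ≈ 95920.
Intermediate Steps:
d = 1/67 ≈ 0.014925
x(N) = 1/67
n = -95920 (n = 5*(-176*(133 + 194))/3 = 5*(-176*327)/3 = (5/3)*(-57552) = -95920)
z = 1/67 ≈ 0.014925
z - n = 1/67 - 1*(-95920) = 1/67 + 95920 = 6426641/67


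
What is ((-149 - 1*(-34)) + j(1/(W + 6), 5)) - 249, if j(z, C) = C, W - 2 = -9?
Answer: -359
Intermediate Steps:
W = -7 (W = 2 - 9 = -7)
((-149 - 1*(-34)) + j(1/(W + 6), 5)) - 249 = ((-149 - 1*(-34)) + 5) - 249 = ((-149 + 34) + 5) - 249 = (-115 + 5) - 249 = -110 - 249 = -359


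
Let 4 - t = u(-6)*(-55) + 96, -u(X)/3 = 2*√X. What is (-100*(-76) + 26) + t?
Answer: 7534 - 330*I*√6 ≈ 7534.0 - 808.33*I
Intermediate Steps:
u(X) = -6*√X
t = -92 - 330*I*√6 (t = 4 - (-6*I*√6*(-55) + 96) = 4 - (330*I*√6 + 96) = 4 - (96 + 330*I*√6) = 4 + (-96 - 330*I*√6) = -92 - 330*I*√6 ≈ -92.0 - 808.33*I)
(-100*(-76) + 26) + t = (-100*(-76) + 26) + (-92 - 330*I*√6) = (7600 + 26) + (-92 - 330*I*√6) = 7626 + (-92 - 330*I*√6) = 7534 - 330*I*√6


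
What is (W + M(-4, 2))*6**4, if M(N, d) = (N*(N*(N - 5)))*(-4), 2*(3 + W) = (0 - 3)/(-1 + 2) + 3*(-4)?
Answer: 732888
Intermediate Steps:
W = -21/2 (W = -3 + ((0 - 3)/(-1 + 2) + 3*(-4))/2 = -3 + (-3/1 - 12)/2 = -3 + (-3*1 - 12)/2 = -3 + (-3 - 12)/2 = -3 + (1/2)*(-15) = -3 - 15/2 = -21/2 ≈ -10.500)
M(N, d) = -4*N**2*(-5 + N) (M(N, d) = (N*(N*(-5 + N)))*(-4) = (N**2*(-5 + N))*(-4) = -4*N**2*(-5 + N))
(W + M(-4, 2))*6**4 = (-21/2 + 4*(-4)**2*(5 - 1*(-4)))*6**4 = (-21/2 + 4*16*(5 + 4))*1296 = (-21/2 + 4*16*9)*1296 = (-21/2 + 576)*1296 = (1131/2)*1296 = 732888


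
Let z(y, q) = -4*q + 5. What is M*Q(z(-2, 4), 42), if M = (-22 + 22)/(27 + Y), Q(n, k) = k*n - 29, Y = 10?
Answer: 0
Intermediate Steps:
z(y, q) = 5 - 4*q
Q(n, k) = -29 + k*n
M = 0 (M = (-22 + 22)/(27 + 10) = 0/37 = 0*(1/37) = 0)
M*Q(z(-2, 4), 42) = 0*(-29 + 42*(5 - 4*4)) = 0*(-29 + 42*(5 - 16)) = 0*(-29 + 42*(-11)) = 0*(-29 - 462) = 0*(-491) = 0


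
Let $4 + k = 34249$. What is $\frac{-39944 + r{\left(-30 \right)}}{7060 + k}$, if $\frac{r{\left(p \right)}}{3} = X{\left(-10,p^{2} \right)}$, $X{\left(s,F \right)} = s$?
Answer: $- \frac{3634}{3755} \approx -0.96778$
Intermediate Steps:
$r{\left(p \right)} = -30$ ($r{\left(p \right)} = 3 \left(-10\right) = -30$)
$k = 34245$ ($k = -4 + 34249 = 34245$)
$\frac{-39944 + r{\left(-30 \right)}}{7060 + k} = \frac{-39944 - 30}{7060 + 34245} = - \frac{39974}{41305} = \left(-39974\right) \frac{1}{41305} = - \frac{3634}{3755}$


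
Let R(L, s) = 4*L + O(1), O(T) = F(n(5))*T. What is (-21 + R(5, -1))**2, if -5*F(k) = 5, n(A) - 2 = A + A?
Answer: 4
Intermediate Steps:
n(A) = 2 + 2*A (n(A) = 2 + (A + A) = 2 + 2*A)
F(k) = -1 (F(k) = -1/5*5 = -1)
O(T) = -T
R(L, s) = -1 + 4*L (R(L, s) = 4*L - 1*1 = 4*L - 1 = -1 + 4*L)
(-21 + R(5, -1))**2 = (-21 + (-1 + 4*5))**2 = (-21 + (-1 + 20))**2 = (-21 + 19)**2 = (-2)**2 = 4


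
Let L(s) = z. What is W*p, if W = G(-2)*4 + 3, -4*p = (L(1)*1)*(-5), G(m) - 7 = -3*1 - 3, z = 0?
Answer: 0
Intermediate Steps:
L(s) = 0
G(m) = 1 (G(m) = 7 + (-3*1 - 3) = 7 + (-3 - 3) = 7 - 6 = 1)
p = 0 (p = -0*1*(-5)/4 = -0*(-5) = -¼*0 = 0)
W = 7 (W = 1*4 + 3 = 4 + 3 = 7)
W*p = 7*0 = 0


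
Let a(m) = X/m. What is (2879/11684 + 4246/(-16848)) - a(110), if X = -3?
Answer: 29313761/1353357720 ≈ 0.021660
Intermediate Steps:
a(m) = -3/m
(2879/11684 + 4246/(-16848)) - a(110) = (2879/11684 + 4246/(-16848)) - (-3)/110 = (2879*(1/11684) + 4246*(-1/16848)) - (-3)/110 = (2879/11684 - 2123/8424) - 1*(-3/110) = -138109/24606504 + 3/110 = 29313761/1353357720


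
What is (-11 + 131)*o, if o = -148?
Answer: -17760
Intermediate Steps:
(-11 + 131)*o = (-11 + 131)*(-148) = 120*(-148) = -17760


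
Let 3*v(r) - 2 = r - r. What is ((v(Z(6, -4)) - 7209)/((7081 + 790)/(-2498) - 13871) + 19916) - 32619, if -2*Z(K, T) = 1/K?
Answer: -1320713564311/103972887 ≈ -12702.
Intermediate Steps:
Z(K, T) = -1/(2*K)
v(r) = ⅔ (v(r) = ⅔ + (r - r)/3 = ⅔ + (⅓)*0 = ⅔ + 0 = ⅔)
((v(Z(6, -4)) - 7209)/((7081 + 790)/(-2498) - 13871) + 19916) - 32619 = ((⅔ - 7209)/((7081 + 790)/(-2498) - 13871) + 19916) - 32619 = (-21625/(3*(7871*(-1/2498) - 13871)) + 19916) - 32619 = (-21625/(3*(-7871/2498 - 13871)) + 19916) - 32619 = (-21625/(3*(-34657629/2498)) + 19916) - 32619 = (-21625/3*(-2498/34657629) + 19916) - 32619 = (54019250/103972887 + 19916) - 32619 = 2070778036742/103972887 - 32619 = -1320713564311/103972887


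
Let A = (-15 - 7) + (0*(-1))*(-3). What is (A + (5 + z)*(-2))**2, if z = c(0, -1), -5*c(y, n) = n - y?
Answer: 26244/25 ≈ 1049.8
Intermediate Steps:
c(y, n) = -n/5 + y/5 (c(y, n) = -(n - y)/5 = -n/5 + y/5)
z = 1/5 (z = -1/5*(-1) + (1/5)*0 = 1/5 + 0 = 1/5 ≈ 0.20000)
A = -22 (A = -22 + 0*(-3) = -22 + 0 = -22)
(A + (5 + z)*(-2))**2 = (-22 + (5 + 1/5)*(-2))**2 = (-22 + (26/5)*(-2))**2 = (-22 - 52/5)**2 = (-162/5)**2 = 26244/25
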